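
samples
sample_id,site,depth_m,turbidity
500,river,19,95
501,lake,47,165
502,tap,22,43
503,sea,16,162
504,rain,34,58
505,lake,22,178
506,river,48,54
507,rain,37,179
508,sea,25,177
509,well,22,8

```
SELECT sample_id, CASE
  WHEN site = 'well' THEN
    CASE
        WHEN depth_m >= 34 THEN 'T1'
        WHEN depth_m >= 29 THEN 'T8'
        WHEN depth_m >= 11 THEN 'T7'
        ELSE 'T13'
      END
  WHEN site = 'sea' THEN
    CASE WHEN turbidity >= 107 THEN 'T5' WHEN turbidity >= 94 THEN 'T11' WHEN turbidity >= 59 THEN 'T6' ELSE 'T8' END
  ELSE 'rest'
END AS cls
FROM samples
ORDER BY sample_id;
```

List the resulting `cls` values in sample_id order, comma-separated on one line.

rest, rest, rest, T5, rest, rest, rest, rest, T5, T7

sample_id=500: site='river' → outer ELSE → rest
sample_id=501: site='lake' → outer ELSE → rest
sample_id=502: site='tap' → outer ELSE → rest
sample_id=503: site='sea' → inner[turbidity >= 107] → T5
sample_id=504: site='rain' → outer ELSE → rest
sample_id=505: site='lake' → outer ELSE → rest
sample_id=506: site='river' → outer ELSE → rest
sample_id=507: site='rain' → outer ELSE → rest
sample_id=508: site='sea' → inner[turbidity >= 107] → T5
sample_id=509: site='well' → inner[depth_m >= 11] → T7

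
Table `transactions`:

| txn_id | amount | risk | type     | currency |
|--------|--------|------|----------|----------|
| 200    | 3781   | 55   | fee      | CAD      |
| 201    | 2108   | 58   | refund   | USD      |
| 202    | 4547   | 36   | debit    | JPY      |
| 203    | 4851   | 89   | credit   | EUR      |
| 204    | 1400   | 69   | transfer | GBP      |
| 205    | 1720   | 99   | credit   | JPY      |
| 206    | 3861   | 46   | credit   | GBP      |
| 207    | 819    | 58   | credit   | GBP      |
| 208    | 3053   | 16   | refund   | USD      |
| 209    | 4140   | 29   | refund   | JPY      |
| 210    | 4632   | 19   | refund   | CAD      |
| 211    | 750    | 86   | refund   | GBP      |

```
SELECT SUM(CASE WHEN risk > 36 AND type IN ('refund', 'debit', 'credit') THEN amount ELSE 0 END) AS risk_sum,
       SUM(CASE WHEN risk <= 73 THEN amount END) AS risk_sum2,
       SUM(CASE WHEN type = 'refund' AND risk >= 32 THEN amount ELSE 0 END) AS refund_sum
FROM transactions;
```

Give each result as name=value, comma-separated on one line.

risk_sum=14109, risk_sum2=28341, refund_sum=2858

[risk_sum: risk > 36 AND type IN ('refund', 'debit', 'credit')]
txn_id=200: ✗
txn_id=201: ✓ → 2108
txn_id=202: ✗
txn_id=203: ✓ → 4851
txn_id=204: ✗
txn_id=205: ✓ → 1720
txn_id=206: ✓ → 3861
txn_id=207: ✓ → 819
txn_id=208: ✗
txn_id=209: ✗
txn_id=210: ✗
txn_id=211: ✓ → 750
risk_sum = 2108 + 4851 + 1720 + 3861 + 819 + 750 = 14109
—
[risk_sum2: risk <= 73]
txn_id=200: ✓ → 3781
txn_id=201: ✓ → 2108
txn_id=202: ✓ → 4547
txn_id=203: ✗
txn_id=204: ✓ → 1400
txn_id=205: ✗
txn_id=206: ✓ → 3861
txn_id=207: ✓ → 819
txn_id=208: ✓ → 3053
txn_id=209: ✓ → 4140
txn_id=210: ✓ → 4632
txn_id=211: ✗
risk_sum2 = 3781 + 2108 + 4547 + 1400 + 3861 + 819 + 3053 + 4140 + 4632 = 28341
—
[refund_sum: type = 'refund' AND risk >= 32]
txn_id=200: ✗
txn_id=201: ✓ → 2108
txn_id=202: ✗
txn_id=203: ✗
txn_id=204: ✗
txn_id=205: ✗
txn_id=206: ✗
txn_id=207: ✗
txn_id=208: ✗
txn_id=209: ✗
txn_id=210: ✗
txn_id=211: ✓ → 750
refund_sum = 2108 + 750 = 2858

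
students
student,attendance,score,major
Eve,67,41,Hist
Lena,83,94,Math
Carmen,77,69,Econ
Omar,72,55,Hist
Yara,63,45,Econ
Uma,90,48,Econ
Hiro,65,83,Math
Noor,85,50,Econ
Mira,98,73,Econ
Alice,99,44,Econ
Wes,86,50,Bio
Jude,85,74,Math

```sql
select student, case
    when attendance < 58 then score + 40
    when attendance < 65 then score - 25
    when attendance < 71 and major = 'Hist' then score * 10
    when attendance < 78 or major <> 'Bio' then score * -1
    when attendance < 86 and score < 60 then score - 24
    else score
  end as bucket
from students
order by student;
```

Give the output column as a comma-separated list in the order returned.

-44, -69, 410, -83, -74, -94, -73, -50, -55, -48, 50, 20

student=Alice: attendance < 78 or major <> 'Bio' → -44
student=Carmen: attendance < 78 or major <> 'Bio' → -69
student=Eve: attendance < 71 and major = 'Hist' → 410
student=Hiro: attendance < 78 or major <> 'Bio' → -83
student=Jude: attendance < 78 or major <> 'Bio' → -74
student=Lena: attendance < 78 or major <> 'Bio' → -94
student=Mira: attendance < 78 or major <> 'Bio' → -73
student=Noor: attendance < 78 or major <> 'Bio' → -50
student=Omar: attendance < 78 or major <> 'Bio' → -55
student=Uma: attendance < 78 or major <> 'Bio' → -48
student=Wes: ELSE → 50
student=Yara: attendance < 65 → 20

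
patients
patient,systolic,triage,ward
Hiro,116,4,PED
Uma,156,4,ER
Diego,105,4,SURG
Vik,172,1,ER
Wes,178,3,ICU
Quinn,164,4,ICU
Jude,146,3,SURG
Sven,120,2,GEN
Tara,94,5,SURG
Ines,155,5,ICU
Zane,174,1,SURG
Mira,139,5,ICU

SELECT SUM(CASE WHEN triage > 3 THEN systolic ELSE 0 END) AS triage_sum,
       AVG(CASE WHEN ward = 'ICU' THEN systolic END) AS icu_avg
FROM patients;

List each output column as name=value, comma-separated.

triage_sum=929, icu_avg=159

[triage_sum: triage > 3]
patient=Hiro: ✓ → 116
patient=Uma: ✓ → 156
patient=Diego: ✓ → 105
patient=Vik: ✗
patient=Wes: ✗
patient=Quinn: ✓ → 164
patient=Jude: ✗
patient=Sven: ✗
patient=Tara: ✓ → 94
patient=Ines: ✓ → 155
patient=Zane: ✗
patient=Mira: ✓ → 139
triage_sum = 116 + 156 + 105 + 164 + 94 + 155 + 139 = 929
—
[icu_avg: ward = 'ICU']
patient=Hiro: ✗
patient=Uma: ✗
patient=Diego: ✗
patient=Vik: ✗
patient=Wes: ✓ → 178
patient=Quinn: ✓ → 164
patient=Jude: ✗
patient=Sven: ✗
patient=Tara: ✗
patient=Ines: ✓ → 155
patient=Zane: ✗
patient=Mira: ✓ → 139
icu_avg = (178 + 164 + 155 + 139) / 4 = 159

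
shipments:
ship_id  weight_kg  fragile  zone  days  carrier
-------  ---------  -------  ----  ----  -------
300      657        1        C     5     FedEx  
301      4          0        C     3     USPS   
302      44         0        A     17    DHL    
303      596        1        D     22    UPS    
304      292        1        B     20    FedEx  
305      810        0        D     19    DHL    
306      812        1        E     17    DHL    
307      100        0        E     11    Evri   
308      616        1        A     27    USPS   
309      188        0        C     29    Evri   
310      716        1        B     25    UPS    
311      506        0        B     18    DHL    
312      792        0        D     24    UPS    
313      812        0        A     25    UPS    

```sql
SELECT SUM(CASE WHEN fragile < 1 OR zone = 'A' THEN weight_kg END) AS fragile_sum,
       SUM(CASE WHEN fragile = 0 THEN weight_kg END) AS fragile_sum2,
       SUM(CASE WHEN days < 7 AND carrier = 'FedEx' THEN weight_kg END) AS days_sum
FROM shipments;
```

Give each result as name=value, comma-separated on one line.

fragile_sum=3872, fragile_sum2=3256, days_sum=657

[fragile_sum: fragile < 1 OR zone = 'A']
ship_id=300: ✗
ship_id=301: ✓ → 4
ship_id=302: ✓ → 44
ship_id=303: ✗
ship_id=304: ✗
ship_id=305: ✓ → 810
ship_id=306: ✗
ship_id=307: ✓ → 100
ship_id=308: ✓ → 616
ship_id=309: ✓ → 188
ship_id=310: ✗
ship_id=311: ✓ → 506
ship_id=312: ✓ → 792
ship_id=313: ✓ → 812
fragile_sum = 4 + 44 + 810 + 100 + 616 + 188 + 506 + 792 + 812 = 3872
—
[fragile_sum2: fragile = 0]
ship_id=300: ✗
ship_id=301: ✓ → 4
ship_id=302: ✓ → 44
ship_id=303: ✗
ship_id=304: ✗
ship_id=305: ✓ → 810
ship_id=306: ✗
ship_id=307: ✓ → 100
ship_id=308: ✗
ship_id=309: ✓ → 188
ship_id=310: ✗
ship_id=311: ✓ → 506
ship_id=312: ✓ → 792
ship_id=313: ✓ → 812
fragile_sum2 = 4 + 44 + 810 + 100 + 188 + 506 + 792 + 812 = 3256
—
[days_sum: days < 7 AND carrier = 'FedEx']
ship_id=300: ✓ → 657
ship_id=301: ✗
ship_id=302: ✗
ship_id=303: ✗
ship_id=304: ✗
ship_id=305: ✗
ship_id=306: ✗
ship_id=307: ✗
ship_id=308: ✗
ship_id=309: ✗
ship_id=310: ✗
ship_id=311: ✗
ship_id=312: ✗
ship_id=313: ✗
days_sum = 657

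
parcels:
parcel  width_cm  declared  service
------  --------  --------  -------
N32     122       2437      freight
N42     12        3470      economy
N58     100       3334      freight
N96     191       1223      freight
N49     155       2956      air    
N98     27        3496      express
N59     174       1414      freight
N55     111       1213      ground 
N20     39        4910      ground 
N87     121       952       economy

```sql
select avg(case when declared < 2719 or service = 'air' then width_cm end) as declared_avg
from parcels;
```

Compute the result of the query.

145.6666666667

parcel=N32: ✓ → 122
parcel=N42: ✗
parcel=N58: ✗
parcel=N96: ✓ → 191
parcel=N49: ✓ → 155
parcel=N98: ✗
parcel=N59: ✓ → 174
parcel=N55: ✓ → 111
parcel=N20: ✗
parcel=N87: ✓ → 121
declared_avg = (122 + 191 + 155 + 174 + 111 + 121) / 6 = 145.6666666667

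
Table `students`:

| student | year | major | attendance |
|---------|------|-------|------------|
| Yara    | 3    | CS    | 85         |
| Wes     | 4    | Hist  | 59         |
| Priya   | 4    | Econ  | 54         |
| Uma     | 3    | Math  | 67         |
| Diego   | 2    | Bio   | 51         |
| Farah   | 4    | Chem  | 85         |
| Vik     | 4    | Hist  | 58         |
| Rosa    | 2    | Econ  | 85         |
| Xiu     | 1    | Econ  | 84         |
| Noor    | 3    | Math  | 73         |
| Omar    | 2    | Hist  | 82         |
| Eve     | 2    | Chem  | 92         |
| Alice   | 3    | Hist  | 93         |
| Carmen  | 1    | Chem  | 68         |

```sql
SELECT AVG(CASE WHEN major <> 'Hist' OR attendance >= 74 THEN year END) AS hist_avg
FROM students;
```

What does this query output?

2.5

student=Yara: ✓ → 3
student=Wes: ✗
student=Priya: ✓ → 4
student=Uma: ✓ → 3
student=Diego: ✓ → 2
student=Farah: ✓ → 4
student=Vik: ✗
student=Rosa: ✓ → 2
student=Xiu: ✓ → 1
student=Noor: ✓ → 3
student=Omar: ✓ → 2
student=Eve: ✓ → 2
student=Alice: ✓ → 3
student=Carmen: ✓ → 1
hist_avg = (3 + 4 + 3 + 2 + 4 + 2 + 1 + 3 + 2 + 2 + 3 + 1) / 12 = 2.5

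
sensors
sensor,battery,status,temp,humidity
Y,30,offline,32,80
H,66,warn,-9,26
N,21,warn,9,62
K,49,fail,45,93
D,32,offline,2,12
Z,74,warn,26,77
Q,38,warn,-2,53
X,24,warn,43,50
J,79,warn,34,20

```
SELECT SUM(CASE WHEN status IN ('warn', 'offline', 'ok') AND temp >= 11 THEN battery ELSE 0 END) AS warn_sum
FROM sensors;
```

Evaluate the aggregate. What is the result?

sensor=Y: ✓ → 30
sensor=H: ✗
sensor=N: ✗
sensor=K: ✗
sensor=D: ✗
sensor=Z: ✓ → 74
sensor=Q: ✗
sensor=X: ✓ → 24
sensor=J: ✓ → 79
warn_sum = 30 + 74 + 24 + 79 = 207

207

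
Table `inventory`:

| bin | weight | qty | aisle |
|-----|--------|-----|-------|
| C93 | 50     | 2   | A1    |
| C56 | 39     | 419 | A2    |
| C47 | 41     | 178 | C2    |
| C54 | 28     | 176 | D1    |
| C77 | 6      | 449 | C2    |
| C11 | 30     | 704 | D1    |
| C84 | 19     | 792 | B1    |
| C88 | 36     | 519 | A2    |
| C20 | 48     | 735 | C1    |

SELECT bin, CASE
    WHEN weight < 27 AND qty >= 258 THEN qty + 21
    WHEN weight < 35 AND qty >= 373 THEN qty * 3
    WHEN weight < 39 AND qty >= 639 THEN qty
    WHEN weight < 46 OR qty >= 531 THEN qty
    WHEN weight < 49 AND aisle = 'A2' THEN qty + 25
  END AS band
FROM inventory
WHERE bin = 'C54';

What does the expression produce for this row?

bin = C54: weight=28, qty=176, aisle=D1.
weight < 27 AND qty >= 258 → false
weight < 35 AND qty >= 373 → false
weight < 39 AND qty >= 639 → false
weight < 46 OR qty >= 531 → true → 176

176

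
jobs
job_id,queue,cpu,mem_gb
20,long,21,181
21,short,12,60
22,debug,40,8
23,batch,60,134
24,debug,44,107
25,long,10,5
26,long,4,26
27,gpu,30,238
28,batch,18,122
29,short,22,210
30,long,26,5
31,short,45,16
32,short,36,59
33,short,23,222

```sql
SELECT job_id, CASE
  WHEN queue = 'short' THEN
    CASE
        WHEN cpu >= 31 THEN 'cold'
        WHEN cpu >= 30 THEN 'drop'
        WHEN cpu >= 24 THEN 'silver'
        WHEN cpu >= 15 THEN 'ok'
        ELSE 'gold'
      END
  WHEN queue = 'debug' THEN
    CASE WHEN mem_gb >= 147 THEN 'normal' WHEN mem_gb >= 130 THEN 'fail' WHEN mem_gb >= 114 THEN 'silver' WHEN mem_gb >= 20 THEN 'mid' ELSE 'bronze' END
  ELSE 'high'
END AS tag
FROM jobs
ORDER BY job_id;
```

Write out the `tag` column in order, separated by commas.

job_id=20: queue='long' → outer ELSE → high
job_id=21: queue='short' → inner[ELSE] → gold
job_id=22: queue='debug' → inner[ELSE] → bronze
job_id=23: queue='batch' → outer ELSE → high
job_id=24: queue='debug' → inner[mem_gb >= 20] → mid
job_id=25: queue='long' → outer ELSE → high
job_id=26: queue='long' → outer ELSE → high
job_id=27: queue='gpu' → outer ELSE → high
job_id=28: queue='batch' → outer ELSE → high
job_id=29: queue='short' → inner[cpu >= 15] → ok
job_id=30: queue='long' → outer ELSE → high
job_id=31: queue='short' → inner[cpu >= 31] → cold
job_id=32: queue='short' → inner[cpu >= 31] → cold
job_id=33: queue='short' → inner[cpu >= 15] → ok

high, gold, bronze, high, mid, high, high, high, high, ok, high, cold, cold, ok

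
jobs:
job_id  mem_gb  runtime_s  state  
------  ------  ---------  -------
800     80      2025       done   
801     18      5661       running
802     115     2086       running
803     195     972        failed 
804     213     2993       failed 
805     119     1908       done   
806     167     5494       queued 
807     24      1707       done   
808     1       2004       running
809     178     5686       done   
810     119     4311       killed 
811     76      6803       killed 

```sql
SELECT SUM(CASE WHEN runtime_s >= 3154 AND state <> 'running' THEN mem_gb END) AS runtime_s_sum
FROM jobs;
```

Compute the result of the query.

job_id=800: ✗
job_id=801: ✗
job_id=802: ✗
job_id=803: ✗
job_id=804: ✗
job_id=805: ✗
job_id=806: ✓ → 167
job_id=807: ✗
job_id=808: ✗
job_id=809: ✓ → 178
job_id=810: ✓ → 119
job_id=811: ✓ → 76
runtime_s_sum = 167 + 178 + 119 + 76 = 540

540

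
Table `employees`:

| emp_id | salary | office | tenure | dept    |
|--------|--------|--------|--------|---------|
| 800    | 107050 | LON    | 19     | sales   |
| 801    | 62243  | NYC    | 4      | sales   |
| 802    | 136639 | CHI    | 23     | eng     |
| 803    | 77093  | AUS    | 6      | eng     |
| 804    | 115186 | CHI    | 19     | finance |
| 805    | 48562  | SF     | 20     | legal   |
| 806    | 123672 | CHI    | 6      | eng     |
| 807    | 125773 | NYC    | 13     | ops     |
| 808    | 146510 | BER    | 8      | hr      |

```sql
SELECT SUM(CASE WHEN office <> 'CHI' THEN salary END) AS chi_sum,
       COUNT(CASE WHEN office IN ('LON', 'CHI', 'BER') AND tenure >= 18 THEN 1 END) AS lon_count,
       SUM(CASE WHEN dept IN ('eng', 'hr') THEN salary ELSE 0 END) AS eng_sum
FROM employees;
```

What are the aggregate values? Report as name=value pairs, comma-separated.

[chi_sum: office <> 'CHI']
emp_id=800: ✓ → 107050
emp_id=801: ✓ → 62243
emp_id=802: ✗
emp_id=803: ✓ → 77093
emp_id=804: ✗
emp_id=805: ✓ → 48562
emp_id=806: ✗
emp_id=807: ✓ → 125773
emp_id=808: ✓ → 146510
chi_sum = 107050 + 62243 + 77093 + 48562 + 125773 + 146510 = 567231
—
[lon_count: office IN ('LON', 'CHI', 'BER') AND tenure >= 18]
emp_id=800: ✓ → 1
emp_id=801: ✗
emp_id=802: ✓ → 1
emp_id=803: ✗
emp_id=804: ✓ → 1
emp_id=805: ✗
emp_id=806: ✗
emp_id=807: ✗
emp_id=808: ✗
lon_count = COUNT(1, 1, 1) = 3
—
[eng_sum: dept IN ('eng', 'hr')]
emp_id=800: ✗
emp_id=801: ✗
emp_id=802: ✓ → 136639
emp_id=803: ✓ → 77093
emp_id=804: ✗
emp_id=805: ✗
emp_id=806: ✓ → 123672
emp_id=807: ✗
emp_id=808: ✓ → 146510
eng_sum = 136639 + 77093 + 123672 + 146510 = 483914

chi_sum=567231, lon_count=3, eng_sum=483914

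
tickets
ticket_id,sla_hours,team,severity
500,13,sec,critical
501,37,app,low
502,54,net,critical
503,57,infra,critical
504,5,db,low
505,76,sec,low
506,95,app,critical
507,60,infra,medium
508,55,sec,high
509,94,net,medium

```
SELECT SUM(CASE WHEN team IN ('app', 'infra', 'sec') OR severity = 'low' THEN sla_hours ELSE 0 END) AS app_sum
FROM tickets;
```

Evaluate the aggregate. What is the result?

ticket_id=500: ✓ → 13
ticket_id=501: ✓ → 37
ticket_id=502: ✗
ticket_id=503: ✓ → 57
ticket_id=504: ✓ → 5
ticket_id=505: ✓ → 76
ticket_id=506: ✓ → 95
ticket_id=507: ✓ → 60
ticket_id=508: ✓ → 55
ticket_id=509: ✗
app_sum = 13 + 37 + 57 + 5 + 76 + 95 + 60 + 55 = 398

398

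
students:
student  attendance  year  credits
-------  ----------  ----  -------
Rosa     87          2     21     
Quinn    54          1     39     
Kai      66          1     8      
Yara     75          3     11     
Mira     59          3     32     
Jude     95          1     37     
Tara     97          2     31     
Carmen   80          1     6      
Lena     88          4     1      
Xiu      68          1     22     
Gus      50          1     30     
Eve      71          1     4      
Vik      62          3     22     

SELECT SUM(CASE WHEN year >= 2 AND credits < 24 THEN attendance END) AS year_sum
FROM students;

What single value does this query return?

312

student=Rosa: ✓ → 87
student=Quinn: ✗
student=Kai: ✗
student=Yara: ✓ → 75
student=Mira: ✗
student=Jude: ✗
student=Tara: ✗
student=Carmen: ✗
student=Lena: ✓ → 88
student=Xiu: ✗
student=Gus: ✗
student=Eve: ✗
student=Vik: ✓ → 62
year_sum = 87 + 75 + 88 + 62 = 312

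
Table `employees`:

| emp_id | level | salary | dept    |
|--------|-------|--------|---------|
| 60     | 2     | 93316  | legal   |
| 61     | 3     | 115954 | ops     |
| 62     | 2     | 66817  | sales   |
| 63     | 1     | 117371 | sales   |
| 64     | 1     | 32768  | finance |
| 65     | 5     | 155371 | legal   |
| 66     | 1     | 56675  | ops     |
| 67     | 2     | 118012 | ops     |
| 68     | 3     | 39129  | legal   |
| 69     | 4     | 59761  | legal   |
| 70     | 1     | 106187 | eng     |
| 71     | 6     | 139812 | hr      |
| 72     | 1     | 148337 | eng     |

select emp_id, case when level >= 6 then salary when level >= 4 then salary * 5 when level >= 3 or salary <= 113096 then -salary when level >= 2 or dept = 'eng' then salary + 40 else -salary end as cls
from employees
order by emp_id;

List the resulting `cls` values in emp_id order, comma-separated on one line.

-93316, -115954, -66817, -117371, -32768, 776855, -56675, 118052, -39129, 298805, -106187, 139812, 148377

emp_id=60: level >= 3 or salary <= 113096 → -93316
emp_id=61: level >= 3 or salary <= 113096 → -115954
emp_id=62: level >= 3 or salary <= 113096 → -66817
emp_id=63: ELSE → -117371
emp_id=64: level >= 3 or salary <= 113096 → -32768
emp_id=65: level >= 4 → 776855
emp_id=66: level >= 3 or salary <= 113096 → -56675
emp_id=67: level >= 2 or dept = 'eng' → 118052
emp_id=68: level >= 3 or salary <= 113096 → -39129
emp_id=69: level >= 4 → 298805
emp_id=70: level >= 3 or salary <= 113096 → -106187
emp_id=71: level >= 6 → 139812
emp_id=72: level >= 2 or dept = 'eng' → 148377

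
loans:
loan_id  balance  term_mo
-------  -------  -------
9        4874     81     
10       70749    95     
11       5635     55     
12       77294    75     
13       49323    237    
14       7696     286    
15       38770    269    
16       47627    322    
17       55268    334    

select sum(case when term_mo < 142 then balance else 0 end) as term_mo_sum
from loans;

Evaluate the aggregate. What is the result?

158552

loan_id=9: ✓ → 4874
loan_id=10: ✓ → 70749
loan_id=11: ✓ → 5635
loan_id=12: ✓ → 77294
loan_id=13: ✗
loan_id=14: ✗
loan_id=15: ✗
loan_id=16: ✗
loan_id=17: ✗
term_mo_sum = 4874 + 70749 + 5635 + 77294 = 158552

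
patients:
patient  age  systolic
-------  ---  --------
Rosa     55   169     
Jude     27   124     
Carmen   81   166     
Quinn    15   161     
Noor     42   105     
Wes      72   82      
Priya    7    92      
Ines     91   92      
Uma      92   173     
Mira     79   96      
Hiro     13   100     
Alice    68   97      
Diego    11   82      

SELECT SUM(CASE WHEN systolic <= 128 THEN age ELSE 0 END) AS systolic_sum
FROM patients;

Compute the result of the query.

patient=Rosa: ✗
patient=Jude: ✓ → 27
patient=Carmen: ✗
patient=Quinn: ✗
patient=Noor: ✓ → 42
patient=Wes: ✓ → 72
patient=Priya: ✓ → 7
patient=Ines: ✓ → 91
patient=Uma: ✗
patient=Mira: ✓ → 79
patient=Hiro: ✓ → 13
patient=Alice: ✓ → 68
patient=Diego: ✓ → 11
systolic_sum = 27 + 42 + 72 + 7 + 91 + 79 + 13 + 68 + 11 = 410

410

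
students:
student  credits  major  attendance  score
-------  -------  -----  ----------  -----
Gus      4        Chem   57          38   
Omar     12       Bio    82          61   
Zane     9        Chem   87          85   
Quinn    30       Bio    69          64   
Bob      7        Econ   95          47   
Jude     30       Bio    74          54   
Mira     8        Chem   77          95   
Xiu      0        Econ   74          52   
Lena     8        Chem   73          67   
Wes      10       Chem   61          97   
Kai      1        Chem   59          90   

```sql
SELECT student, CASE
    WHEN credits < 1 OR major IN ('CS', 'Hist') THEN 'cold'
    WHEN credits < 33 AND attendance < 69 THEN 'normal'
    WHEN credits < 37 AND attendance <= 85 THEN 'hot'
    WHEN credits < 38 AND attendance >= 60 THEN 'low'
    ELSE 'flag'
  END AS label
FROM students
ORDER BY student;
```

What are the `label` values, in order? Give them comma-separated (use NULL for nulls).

student=Bob: credits < 38 AND attendance >= 60 → low
student=Gus: credits < 33 AND attendance < 69 → normal
student=Jude: credits < 37 AND attendance <= 85 → hot
student=Kai: credits < 33 AND attendance < 69 → normal
student=Lena: credits < 37 AND attendance <= 85 → hot
student=Mira: credits < 37 AND attendance <= 85 → hot
student=Omar: credits < 37 AND attendance <= 85 → hot
student=Quinn: credits < 37 AND attendance <= 85 → hot
student=Wes: credits < 33 AND attendance < 69 → normal
student=Xiu: credits < 1 OR major IN ('CS', 'Hist') → cold
student=Zane: credits < 38 AND attendance >= 60 → low

low, normal, hot, normal, hot, hot, hot, hot, normal, cold, low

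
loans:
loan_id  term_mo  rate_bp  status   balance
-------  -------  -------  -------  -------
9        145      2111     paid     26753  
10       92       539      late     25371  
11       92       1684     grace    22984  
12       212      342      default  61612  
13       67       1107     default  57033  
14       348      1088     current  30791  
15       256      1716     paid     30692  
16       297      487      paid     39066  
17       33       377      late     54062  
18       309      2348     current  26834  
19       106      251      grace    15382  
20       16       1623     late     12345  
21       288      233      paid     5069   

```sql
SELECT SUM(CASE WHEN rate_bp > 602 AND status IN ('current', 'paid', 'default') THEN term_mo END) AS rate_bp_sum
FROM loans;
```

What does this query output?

loan_id=9: ✓ → 145
loan_id=10: ✗
loan_id=11: ✗
loan_id=12: ✗
loan_id=13: ✓ → 67
loan_id=14: ✓ → 348
loan_id=15: ✓ → 256
loan_id=16: ✗
loan_id=17: ✗
loan_id=18: ✓ → 309
loan_id=19: ✗
loan_id=20: ✗
loan_id=21: ✗
rate_bp_sum = 145 + 67 + 348 + 256 + 309 = 1125

1125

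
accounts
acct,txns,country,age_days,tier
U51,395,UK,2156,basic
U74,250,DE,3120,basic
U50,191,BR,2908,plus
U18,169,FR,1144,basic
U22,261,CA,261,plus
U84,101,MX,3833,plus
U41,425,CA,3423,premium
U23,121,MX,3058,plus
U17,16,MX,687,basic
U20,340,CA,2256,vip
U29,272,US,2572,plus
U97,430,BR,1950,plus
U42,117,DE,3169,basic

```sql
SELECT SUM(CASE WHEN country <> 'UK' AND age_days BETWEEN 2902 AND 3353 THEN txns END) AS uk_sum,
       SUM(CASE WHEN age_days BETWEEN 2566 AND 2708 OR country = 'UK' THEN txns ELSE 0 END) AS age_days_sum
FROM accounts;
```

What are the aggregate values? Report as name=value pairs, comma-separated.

uk_sum=679, age_days_sum=667

[uk_sum: country <> 'UK' AND age_days BETWEEN 2902 AND 3353]
acct=U51: ✗
acct=U74: ✓ → 250
acct=U50: ✓ → 191
acct=U18: ✗
acct=U22: ✗
acct=U84: ✗
acct=U41: ✗
acct=U23: ✓ → 121
acct=U17: ✗
acct=U20: ✗
acct=U29: ✗
acct=U97: ✗
acct=U42: ✓ → 117
uk_sum = 250 + 191 + 121 + 117 = 679
—
[age_days_sum: age_days BETWEEN 2566 AND 2708 OR country = 'UK']
acct=U51: ✓ → 395
acct=U74: ✗
acct=U50: ✗
acct=U18: ✗
acct=U22: ✗
acct=U84: ✗
acct=U41: ✗
acct=U23: ✗
acct=U17: ✗
acct=U20: ✗
acct=U29: ✓ → 272
acct=U97: ✗
acct=U42: ✗
age_days_sum = 395 + 272 = 667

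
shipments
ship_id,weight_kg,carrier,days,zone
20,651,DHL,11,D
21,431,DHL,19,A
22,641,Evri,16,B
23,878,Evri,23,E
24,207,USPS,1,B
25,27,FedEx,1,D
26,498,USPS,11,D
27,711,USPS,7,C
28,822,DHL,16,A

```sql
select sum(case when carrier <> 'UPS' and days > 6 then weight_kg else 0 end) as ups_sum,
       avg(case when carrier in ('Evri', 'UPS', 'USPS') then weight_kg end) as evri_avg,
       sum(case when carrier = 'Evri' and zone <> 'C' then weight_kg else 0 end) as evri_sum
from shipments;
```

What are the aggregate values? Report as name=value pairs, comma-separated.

[ups_sum: carrier <> 'UPS' and days > 6]
ship_id=20: ✓ → 651
ship_id=21: ✓ → 431
ship_id=22: ✓ → 641
ship_id=23: ✓ → 878
ship_id=24: ✗
ship_id=25: ✗
ship_id=26: ✓ → 498
ship_id=27: ✓ → 711
ship_id=28: ✓ → 822
ups_sum = 651 + 431 + 641 + 878 + 498 + 711 + 822 = 4632
—
[evri_avg: carrier in ('Evri', 'UPS', 'USPS')]
ship_id=20: ✗
ship_id=21: ✗
ship_id=22: ✓ → 641
ship_id=23: ✓ → 878
ship_id=24: ✓ → 207
ship_id=25: ✗
ship_id=26: ✓ → 498
ship_id=27: ✓ → 711
ship_id=28: ✗
evri_avg = (641 + 878 + 207 + 498 + 711) / 5 = 587
—
[evri_sum: carrier = 'Evri' and zone <> 'C']
ship_id=20: ✗
ship_id=21: ✗
ship_id=22: ✓ → 641
ship_id=23: ✓ → 878
ship_id=24: ✗
ship_id=25: ✗
ship_id=26: ✗
ship_id=27: ✗
ship_id=28: ✗
evri_sum = 641 + 878 = 1519

ups_sum=4632, evri_avg=587, evri_sum=1519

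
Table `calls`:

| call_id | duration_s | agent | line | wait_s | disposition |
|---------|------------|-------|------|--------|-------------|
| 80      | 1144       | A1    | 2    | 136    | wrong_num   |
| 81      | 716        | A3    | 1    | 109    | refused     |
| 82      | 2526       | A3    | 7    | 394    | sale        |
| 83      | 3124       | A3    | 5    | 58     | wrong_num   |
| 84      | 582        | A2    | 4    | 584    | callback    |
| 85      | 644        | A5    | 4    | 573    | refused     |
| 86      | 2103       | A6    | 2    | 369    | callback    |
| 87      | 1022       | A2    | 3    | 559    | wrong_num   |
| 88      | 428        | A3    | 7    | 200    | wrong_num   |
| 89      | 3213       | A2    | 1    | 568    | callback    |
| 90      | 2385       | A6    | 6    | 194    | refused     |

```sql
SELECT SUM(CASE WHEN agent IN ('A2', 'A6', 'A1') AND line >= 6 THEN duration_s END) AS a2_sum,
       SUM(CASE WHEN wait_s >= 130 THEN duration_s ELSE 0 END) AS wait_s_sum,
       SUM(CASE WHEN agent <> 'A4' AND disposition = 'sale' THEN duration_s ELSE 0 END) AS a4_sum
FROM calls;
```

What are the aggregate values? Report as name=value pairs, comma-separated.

[a2_sum: agent IN ('A2', 'A6', 'A1') AND line >= 6]
call_id=80: ✗
call_id=81: ✗
call_id=82: ✗
call_id=83: ✗
call_id=84: ✗
call_id=85: ✗
call_id=86: ✗
call_id=87: ✗
call_id=88: ✗
call_id=89: ✗
call_id=90: ✓ → 2385
a2_sum = 2385
—
[wait_s_sum: wait_s >= 130]
call_id=80: ✓ → 1144
call_id=81: ✗
call_id=82: ✓ → 2526
call_id=83: ✗
call_id=84: ✓ → 582
call_id=85: ✓ → 644
call_id=86: ✓ → 2103
call_id=87: ✓ → 1022
call_id=88: ✓ → 428
call_id=89: ✓ → 3213
call_id=90: ✓ → 2385
wait_s_sum = 1144 + 2526 + 582 + 644 + 2103 + 1022 + 428 + 3213 + 2385 = 14047
—
[a4_sum: agent <> 'A4' AND disposition = 'sale']
call_id=80: ✗
call_id=81: ✗
call_id=82: ✓ → 2526
call_id=83: ✗
call_id=84: ✗
call_id=85: ✗
call_id=86: ✗
call_id=87: ✗
call_id=88: ✗
call_id=89: ✗
call_id=90: ✗
a4_sum = 2526

a2_sum=2385, wait_s_sum=14047, a4_sum=2526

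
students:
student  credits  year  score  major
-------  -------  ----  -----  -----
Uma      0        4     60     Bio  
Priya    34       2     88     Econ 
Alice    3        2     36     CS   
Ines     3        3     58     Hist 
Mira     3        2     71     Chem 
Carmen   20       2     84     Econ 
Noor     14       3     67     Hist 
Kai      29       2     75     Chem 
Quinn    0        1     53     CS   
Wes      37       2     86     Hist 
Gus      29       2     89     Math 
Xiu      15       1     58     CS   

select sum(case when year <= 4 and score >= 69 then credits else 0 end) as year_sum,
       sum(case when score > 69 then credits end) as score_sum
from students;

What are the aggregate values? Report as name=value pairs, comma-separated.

[year_sum: year <= 4 and score >= 69]
student=Uma: ✗
student=Priya: ✓ → 34
student=Alice: ✗
student=Ines: ✗
student=Mira: ✓ → 3
student=Carmen: ✓ → 20
student=Noor: ✗
student=Kai: ✓ → 29
student=Quinn: ✗
student=Wes: ✓ → 37
student=Gus: ✓ → 29
student=Xiu: ✗
year_sum = 34 + 3 + 20 + 29 + 37 + 29 = 152
—
[score_sum: score > 69]
student=Uma: ✗
student=Priya: ✓ → 34
student=Alice: ✗
student=Ines: ✗
student=Mira: ✓ → 3
student=Carmen: ✓ → 20
student=Noor: ✗
student=Kai: ✓ → 29
student=Quinn: ✗
student=Wes: ✓ → 37
student=Gus: ✓ → 29
student=Xiu: ✗
score_sum = 34 + 3 + 20 + 29 + 37 + 29 = 152

year_sum=152, score_sum=152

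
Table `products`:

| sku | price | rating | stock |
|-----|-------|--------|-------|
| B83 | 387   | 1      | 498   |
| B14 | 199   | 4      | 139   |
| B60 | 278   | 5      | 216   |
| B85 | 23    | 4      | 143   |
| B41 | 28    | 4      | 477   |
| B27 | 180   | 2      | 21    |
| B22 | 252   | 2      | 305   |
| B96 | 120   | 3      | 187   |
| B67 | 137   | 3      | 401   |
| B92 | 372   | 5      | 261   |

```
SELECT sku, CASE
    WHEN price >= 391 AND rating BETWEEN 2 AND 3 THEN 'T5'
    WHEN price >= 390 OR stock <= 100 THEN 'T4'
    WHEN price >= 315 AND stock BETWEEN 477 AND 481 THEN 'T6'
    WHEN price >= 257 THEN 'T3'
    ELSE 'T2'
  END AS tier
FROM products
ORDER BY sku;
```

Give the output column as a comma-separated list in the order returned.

T2, T2, T4, T2, T3, T2, T3, T2, T3, T2

sku=B14: ELSE → T2
sku=B22: ELSE → T2
sku=B27: price >= 390 OR stock <= 100 → T4
sku=B41: ELSE → T2
sku=B60: price >= 257 → T3
sku=B67: ELSE → T2
sku=B83: price >= 257 → T3
sku=B85: ELSE → T2
sku=B92: price >= 257 → T3
sku=B96: ELSE → T2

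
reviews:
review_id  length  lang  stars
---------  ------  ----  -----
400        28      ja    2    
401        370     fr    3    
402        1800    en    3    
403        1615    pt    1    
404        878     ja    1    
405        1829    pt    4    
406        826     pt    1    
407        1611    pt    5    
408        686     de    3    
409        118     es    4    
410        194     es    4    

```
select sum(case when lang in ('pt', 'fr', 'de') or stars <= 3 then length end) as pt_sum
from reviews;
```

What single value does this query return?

review_id=400: ✓ → 28
review_id=401: ✓ → 370
review_id=402: ✓ → 1800
review_id=403: ✓ → 1615
review_id=404: ✓ → 878
review_id=405: ✓ → 1829
review_id=406: ✓ → 826
review_id=407: ✓ → 1611
review_id=408: ✓ → 686
review_id=409: ✗
review_id=410: ✗
pt_sum = 28 + 370 + 1800 + 1615 + 878 + 1829 + 826 + 1611 + 686 = 9643

9643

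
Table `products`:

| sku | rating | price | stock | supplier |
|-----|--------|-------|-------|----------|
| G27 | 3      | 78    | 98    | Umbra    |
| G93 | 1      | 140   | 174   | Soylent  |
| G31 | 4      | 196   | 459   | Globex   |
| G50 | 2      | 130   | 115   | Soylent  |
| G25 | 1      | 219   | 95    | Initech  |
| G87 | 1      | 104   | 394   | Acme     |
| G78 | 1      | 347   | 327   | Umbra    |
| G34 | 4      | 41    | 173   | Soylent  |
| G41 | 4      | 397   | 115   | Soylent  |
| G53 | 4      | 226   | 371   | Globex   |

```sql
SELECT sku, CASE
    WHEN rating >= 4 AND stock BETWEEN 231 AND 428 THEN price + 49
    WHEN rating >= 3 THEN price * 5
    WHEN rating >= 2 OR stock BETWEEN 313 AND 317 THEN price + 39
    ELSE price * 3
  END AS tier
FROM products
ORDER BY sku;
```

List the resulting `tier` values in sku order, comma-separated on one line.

sku=G25: ELSE → 657
sku=G27: rating >= 3 → 390
sku=G31: rating >= 3 → 980
sku=G34: rating >= 3 → 205
sku=G41: rating >= 3 → 1985
sku=G50: rating >= 2 OR stock BETWEEN 313 AND 317 → 169
sku=G53: rating >= 4 AND stock BETWEEN 231 AND 428 → 275
sku=G78: ELSE → 1041
sku=G87: ELSE → 312
sku=G93: ELSE → 420

657, 390, 980, 205, 1985, 169, 275, 1041, 312, 420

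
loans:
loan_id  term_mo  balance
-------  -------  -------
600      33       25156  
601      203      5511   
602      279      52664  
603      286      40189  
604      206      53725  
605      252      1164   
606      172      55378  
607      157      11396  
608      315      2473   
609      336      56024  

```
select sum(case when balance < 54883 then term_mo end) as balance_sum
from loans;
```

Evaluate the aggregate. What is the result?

loan_id=600: ✓ → 33
loan_id=601: ✓ → 203
loan_id=602: ✓ → 279
loan_id=603: ✓ → 286
loan_id=604: ✓ → 206
loan_id=605: ✓ → 252
loan_id=606: ✗
loan_id=607: ✓ → 157
loan_id=608: ✓ → 315
loan_id=609: ✗
balance_sum = 33 + 203 + 279 + 286 + 206 + 252 + 157 + 315 = 1731

1731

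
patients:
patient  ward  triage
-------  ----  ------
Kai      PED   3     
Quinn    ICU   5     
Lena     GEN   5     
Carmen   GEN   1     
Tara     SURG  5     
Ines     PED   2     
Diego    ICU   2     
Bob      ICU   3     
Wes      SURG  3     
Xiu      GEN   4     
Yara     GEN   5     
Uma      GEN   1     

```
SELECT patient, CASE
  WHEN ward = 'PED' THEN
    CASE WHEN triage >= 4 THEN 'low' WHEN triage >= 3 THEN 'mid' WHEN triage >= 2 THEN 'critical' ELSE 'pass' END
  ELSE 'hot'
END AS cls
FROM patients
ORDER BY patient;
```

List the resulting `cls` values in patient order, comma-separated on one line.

hot, hot, hot, critical, mid, hot, hot, hot, hot, hot, hot, hot

patient=Bob: ward='ICU' → outer ELSE → hot
patient=Carmen: ward='GEN' → outer ELSE → hot
patient=Diego: ward='ICU' → outer ELSE → hot
patient=Ines: ward='PED' → inner[triage >= 2] → critical
patient=Kai: ward='PED' → inner[triage >= 3] → mid
patient=Lena: ward='GEN' → outer ELSE → hot
patient=Quinn: ward='ICU' → outer ELSE → hot
patient=Tara: ward='SURG' → outer ELSE → hot
patient=Uma: ward='GEN' → outer ELSE → hot
patient=Wes: ward='SURG' → outer ELSE → hot
patient=Xiu: ward='GEN' → outer ELSE → hot
patient=Yara: ward='GEN' → outer ELSE → hot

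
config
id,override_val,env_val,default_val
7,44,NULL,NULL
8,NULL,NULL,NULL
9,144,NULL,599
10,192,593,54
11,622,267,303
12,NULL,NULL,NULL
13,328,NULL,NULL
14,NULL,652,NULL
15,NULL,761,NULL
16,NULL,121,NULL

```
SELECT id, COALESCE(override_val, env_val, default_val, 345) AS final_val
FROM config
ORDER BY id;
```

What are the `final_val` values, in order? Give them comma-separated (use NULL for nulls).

id=7: override_val=44 → 44
id=8: override_val=NULL, env_val=NULL, default_val=NULL, → literal 345 → 345
id=9: override_val=144 → 144
id=10: override_val=192 → 192
id=11: override_val=622 → 622
id=12: override_val=NULL, env_val=NULL, default_val=NULL, → literal 345 → 345
id=13: override_val=328 → 328
id=14: override_val=NULL, env_val=652 → 652
id=15: override_val=NULL, env_val=761 → 761
id=16: override_val=NULL, env_val=121 → 121

44, 345, 144, 192, 622, 345, 328, 652, 761, 121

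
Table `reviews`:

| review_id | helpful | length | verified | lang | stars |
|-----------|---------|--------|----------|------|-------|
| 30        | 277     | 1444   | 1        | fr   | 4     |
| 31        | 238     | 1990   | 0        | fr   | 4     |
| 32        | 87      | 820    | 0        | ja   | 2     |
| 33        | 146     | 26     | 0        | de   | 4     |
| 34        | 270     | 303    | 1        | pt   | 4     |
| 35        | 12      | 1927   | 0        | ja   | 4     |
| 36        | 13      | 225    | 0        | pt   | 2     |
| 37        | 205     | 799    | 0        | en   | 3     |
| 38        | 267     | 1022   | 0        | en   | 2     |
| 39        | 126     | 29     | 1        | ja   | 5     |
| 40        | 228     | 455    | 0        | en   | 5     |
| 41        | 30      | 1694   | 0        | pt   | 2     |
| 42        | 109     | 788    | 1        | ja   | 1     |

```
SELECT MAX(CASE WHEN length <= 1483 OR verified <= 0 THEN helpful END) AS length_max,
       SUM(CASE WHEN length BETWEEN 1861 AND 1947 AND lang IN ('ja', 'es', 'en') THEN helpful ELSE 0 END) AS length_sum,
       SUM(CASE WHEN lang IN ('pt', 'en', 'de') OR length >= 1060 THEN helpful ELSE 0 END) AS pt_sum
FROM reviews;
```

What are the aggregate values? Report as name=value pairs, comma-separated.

[length_max: length <= 1483 OR verified <= 0]
review_id=30: ✓ → 277
review_id=31: ✓ → 238
review_id=32: ✓ → 87
review_id=33: ✓ → 146
review_id=34: ✓ → 270
review_id=35: ✓ → 12
review_id=36: ✓ → 13
review_id=37: ✓ → 205
review_id=38: ✓ → 267
review_id=39: ✓ → 126
review_id=40: ✓ → 228
review_id=41: ✓ → 30
review_id=42: ✓ → 109
length_max = MAX(277, 238, 87, 146, 270, 12, 13, 205, 267, 126, 228, 30, 109) = 277
—
[length_sum: length BETWEEN 1861 AND 1947 AND lang IN ('ja', 'es', 'en')]
review_id=30: ✗
review_id=31: ✗
review_id=32: ✗
review_id=33: ✗
review_id=34: ✗
review_id=35: ✓ → 12
review_id=36: ✗
review_id=37: ✗
review_id=38: ✗
review_id=39: ✗
review_id=40: ✗
review_id=41: ✗
review_id=42: ✗
length_sum = 12
—
[pt_sum: lang IN ('pt', 'en', 'de') OR length >= 1060]
review_id=30: ✓ → 277
review_id=31: ✓ → 238
review_id=32: ✗
review_id=33: ✓ → 146
review_id=34: ✓ → 270
review_id=35: ✓ → 12
review_id=36: ✓ → 13
review_id=37: ✓ → 205
review_id=38: ✓ → 267
review_id=39: ✗
review_id=40: ✓ → 228
review_id=41: ✓ → 30
review_id=42: ✗
pt_sum = 277 + 238 + 146 + 270 + 12 + 13 + 205 + 267 + 228 + 30 = 1686

length_max=277, length_sum=12, pt_sum=1686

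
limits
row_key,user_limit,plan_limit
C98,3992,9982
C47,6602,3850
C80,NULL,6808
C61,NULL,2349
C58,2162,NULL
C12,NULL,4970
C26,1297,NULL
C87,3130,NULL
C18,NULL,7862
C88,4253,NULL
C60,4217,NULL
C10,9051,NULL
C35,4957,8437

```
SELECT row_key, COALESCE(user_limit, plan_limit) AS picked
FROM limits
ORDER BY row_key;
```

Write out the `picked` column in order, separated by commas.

row_key=C10: user_limit=9051 → 9051
row_key=C12: user_limit=NULL, plan_limit=4970 → 4970
row_key=C18: user_limit=NULL, plan_limit=7862 → 7862
row_key=C26: user_limit=1297 → 1297
row_key=C35: user_limit=4957 → 4957
row_key=C47: user_limit=6602 → 6602
row_key=C58: user_limit=2162 → 2162
row_key=C60: user_limit=4217 → 4217
row_key=C61: user_limit=NULL, plan_limit=2349 → 2349
row_key=C80: user_limit=NULL, plan_limit=6808 → 6808
row_key=C87: user_limit=3130 → 3130
row_key=C88: user_limit=4253 → 4253
row_key=C98: user_limit=3992 → 3992

9051, 4970, 7862, 1297, 4957, 6602, 2162, 4217, 2349, 6808, 3130, 4253, 3992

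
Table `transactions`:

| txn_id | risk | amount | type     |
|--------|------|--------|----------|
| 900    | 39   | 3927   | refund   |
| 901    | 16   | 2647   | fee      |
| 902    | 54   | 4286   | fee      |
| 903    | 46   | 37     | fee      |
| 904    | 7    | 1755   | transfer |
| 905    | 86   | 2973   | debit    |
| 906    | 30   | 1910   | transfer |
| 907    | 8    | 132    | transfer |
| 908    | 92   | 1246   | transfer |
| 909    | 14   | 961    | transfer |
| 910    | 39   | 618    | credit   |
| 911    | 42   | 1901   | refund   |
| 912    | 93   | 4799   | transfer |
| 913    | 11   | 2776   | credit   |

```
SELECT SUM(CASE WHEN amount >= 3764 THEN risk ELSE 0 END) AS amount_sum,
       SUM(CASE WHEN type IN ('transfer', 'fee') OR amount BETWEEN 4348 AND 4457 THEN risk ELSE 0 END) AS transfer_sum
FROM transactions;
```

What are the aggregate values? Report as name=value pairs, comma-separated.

amount_sum=186, transfer_sum=360

[amount_sum: amount >= 3764]
txn_id=900: ✓ → 39
txn_id=901: ✗
txn_id=902: ✓ → 54
txn_id=903: ✗
txn_id=904: ✗
txn_id=905: ✗
txn_id=906: ✗
txn_id=907: ✗
txn_id=908: ✗
txn_id=909: ✗
txn_id=910: ✗
txn_id=911: ✗
txn_id=912: ✓ → 93
txn_id=913: ✗
amount_sum = 39 + 54 + 93 = 186
—
[transfer_sum: type IN ('transfer', 'fee') OR amount BETWEEN 4348 AND 4457]
txn_id=900: ✗
txn_id=901: ✓ → 16
txn_id=902: ✓ → 54
txn_id=903: ✓ → 46
txn_id=904: ✓ → 7
txn_id=905: ✗
txn_id=906: ✓ → 30
txn_id=907: ✓ → 8
txn_id=908: ✓ → 92
txn_id=909: ✓ → 14
txn_id=910: ✗
txn_id=911: ✗
txn_id=912: ✓ → 93
txn_id=913: ✗
transfer_sum = 16 + 54 + 46 + 7 + 30 + 8 + 92 + 14 + 93 = 360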